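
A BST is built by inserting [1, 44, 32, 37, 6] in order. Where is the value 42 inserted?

Starting tree (level order): [1, None, 44, 32, None, 6, 37]
Insertion path: 1 -> 44 -> 32 -> 37
Result: insert 42 as right child of 37
Final tree (level order): [1, None, 44, 32, None, 6, 37, None, None, None, 42]


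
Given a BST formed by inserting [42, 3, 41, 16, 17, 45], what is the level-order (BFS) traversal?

Tree insertion order: [42, 3, 41, 16, 17, 45]
Tree (level-order array): [42, 3, 45, None, 41, None, None, 16, None, None, 17]
BFS from the root, enqueuing left then right child of each popped node:
  queue [42] -> pop 42, enqueue [3, 45], visited so far: [42]
  queue [3, 45] -> pop 3, enqueue [41], visited so far: [42, 3]
  queue [45, 41] -> pop 45, enqueue [none], visited so far: [42, 3, 45]
  queue [41] -> pop 41, enqueue [16], visited so far: [42, 3, 45, 41]
  queue [16] -> pop 16, enqueue [17], visited so far: [42, 3, 45, 41, 16]
  queue [17] -> pop 17, enqueue [none], visited so far: [42, 3, 45, 41, 16, 17]
Result: [42, 3, 45, 41, 16, 17]


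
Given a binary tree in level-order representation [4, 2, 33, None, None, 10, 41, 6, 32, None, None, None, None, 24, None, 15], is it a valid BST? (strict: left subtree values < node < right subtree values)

Level-order array: [4, 2, 33, None, None, 10, 41, 6, 32, None, None, None, None, 24, None, 15]
Validate using subtree bounds (lo, hi): at each node, require lo < value < hi,
then recurse left with hi=value and right with lo=value.
Preorder trace (stopping at first violation):
  at node 4 with bounds (-inf, +inf): OK
  at node 2 with bounds (-inf, 4): OK
  at node 33 with bounds (4, +inf): OK
  at node 10 with bounds (4, 33): OK
  at node 6 with bounds (4, 10): OK
  at node 32 with bounds (10, 33): OK
  at node 24 with bounds (10, 32): OK
  at node 15 with bounds (10, 24): OK
  at node 41 with bounds (33, +inf): OK
No violation found at any node.
Result: Valid BST


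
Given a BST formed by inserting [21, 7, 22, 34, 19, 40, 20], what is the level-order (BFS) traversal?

Tree insertion order: [21, 7, 22, 34, 19, 40, 20]
Tree (level-order array): [21, 7, 22, None, 19, None, 34, None, 20, None, 40]
BFS from the root, enqueuing left then right child of each popped node:
  queue [21] -> pop 21, enqueue [7, 22], visited so far: [21]
  queue [7, 22] -> pop 7, enqueue [19], visited so far: [21, 7]
  queue [22, 19] -> pop 22, enqueue [34], visited so far: [21, 7, 22]
  queue [19, 34] -> pop 19, enqueue [20], visited so far: [21, 7, 22, 19]
  queue [34, 20] -> pop 34, enqueue [40], visited so far: [21, 7, 22, 19, 34]
  queue [20, 40] -> pop 20, enqueue [none], visited so far: [21, 7, 22, 19, 34, 20]
  queue [40] -> pop 40, enqueue [none], visited so far: [21, 7, 22, 19, 34, 20, 40]
Result: [21, 7, 22, 19, 34, 20, 40]


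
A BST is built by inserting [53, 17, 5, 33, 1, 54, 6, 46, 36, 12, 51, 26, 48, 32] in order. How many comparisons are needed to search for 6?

Search path for 6: 53 -> 17 -> 5 -> 6
Found: True
Comparisons: 4


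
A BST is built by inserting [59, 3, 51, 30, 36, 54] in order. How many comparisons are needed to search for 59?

Search path for 59: 59
Found: True
Comparisons: 1


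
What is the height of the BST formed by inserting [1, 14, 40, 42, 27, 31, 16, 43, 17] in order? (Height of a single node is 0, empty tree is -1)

Insertion order: [1, 14, 40, 42, 27, 31, 16, 43, 17]
Tree (level-order array): [1, None, 14, None, 40, 27, 42, 16, 31, None, 43, None, 17]
Compute height bottom-up (empty subtree = -1):
  height(17) = 1 + max(-1, -1) = 0
  height(16) = 1 + max(-1, 0) = 1
  height(31) = 1 + max(-1, -1) = 0
  height(27) = 1 + max(1, 0) = 2
  height(43) = 1 + max(-1, -1) = 0
  height(42) = 1 + max(-1, 0) = 1
  height(40) = 1 + max(2, 1) = 3
  height(14) = 1 + max(-1, 3) = 4
  height(1) = 1 + max(-1, 4) = 5
Height = 5


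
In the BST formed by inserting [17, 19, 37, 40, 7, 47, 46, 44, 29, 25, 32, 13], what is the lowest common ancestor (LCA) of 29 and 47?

Tree insertion order: [17, 19, 37, 40, 7, 47, 46, 44, 29, 25, 32, 13]
Tree (level-order array): [17, 7, 19, None, 13, None, 37, None, None, 29, 40, 25, 32, None, 47, None, None, None, None, 46, None, 44]
In a BST, the LCA of p=29, q=47 is the first node v on the
root-to-leaf path with p <= v <= q (go left if both < v, right if both > v).
Walk from root:
  at 17: both 29 and 47 > 17, go right
  at 19: both 29 and 47 > 19, go right
  at 37: 29 <= 37 <= 47, this is the LCA
LCA = 37


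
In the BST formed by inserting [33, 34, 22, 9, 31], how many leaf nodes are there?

Tree built from: [33, 34, 22, 9, 31]
Tree (level-order array): [33, 22, 34, 9, 31]
Rule: A leaf has 0 children.
Per-node child counts:
  node 33: 2 child(ren)
  node 22: 2 child(ren)
  node 9: 0 child(ren)
  node 31: 0 child(ren)
  node 34: 0 child(ren)
Matching nodes: [9, 31, 34]
Count of leaf nodes: 3


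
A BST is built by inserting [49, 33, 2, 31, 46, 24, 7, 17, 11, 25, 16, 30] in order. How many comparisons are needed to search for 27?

Search path for 27: 49 -> 33 -> 2 -> 31 -> 24 -> 25 -> 30
Found: False
Comparisons: 7


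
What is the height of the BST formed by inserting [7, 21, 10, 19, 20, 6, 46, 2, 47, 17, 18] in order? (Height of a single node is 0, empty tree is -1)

Insertion order: [7, 21, 10, 19, 20, 6, 46, 2, 47, 17, 18]
Tree (level-order array): [7, 6, 21, 2, None, 10, 46, None, None, None, 19, None, 47, 17, 20, None, None, None, 18]
Compute height bottom-up (empty subtree = -1):
  height(2) = 1 + max(-1, -1) = 0
  height(6) = 1 + max(0, -1) = 1
  height(18) = 1 + max(-1, -1) = 0
  height(17) = 1 + max(-1, 0) = 1
  height(20) = 1 + max(-1, -1) = 0
  height(19) = 1 + max(1, 0) = 2
  height(10) = 1 + max(-1, 2) = 3
  height(47) = 1 + max(-1, -1) = 0
  height(46) = 1 + max(-1, 0) = 1
  height(21) = 1 + max(3, 1) = 4
  height(7) = 1 + max(1, 4) = 5
Height = 5


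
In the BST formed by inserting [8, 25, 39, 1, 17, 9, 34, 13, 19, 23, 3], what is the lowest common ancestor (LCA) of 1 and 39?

Tree insertion order: [8, 25, 39, 1, 17, 9, 34, 13, 19, 23, 3]
Tree (level-order array): [8, 1, 25, None, 3, 17, 39, None, None, 9, 19, 34, None, None, 13, None, 23]
In a BST, the LCA of p=1, q=39 is the first node v on the
root-to-leaf path with p <= v <= q (go left if both < v, right if both > v).
Walk from root:
  at 8: 1 <= 8 <= 39, this is the LCA
LCA = 8


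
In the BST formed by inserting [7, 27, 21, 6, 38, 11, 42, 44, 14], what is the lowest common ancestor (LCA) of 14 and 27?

Tree insertion order: [7, 27, 21, 6, 38, 11, 42, 44, 14]
Tree (level-order array): [7, 6, 27, None, None, 21, 38, 11, None, None, 42, None, 14, None, 44]
In a BST, the LCA of p=14, q=27 is the first node v on the
root-to-leaf path with p <= v <= q (go left if both < v, right if both > v).
Walk from root:
  at 7: both 14 and 27 > 7, go right
  at 27: 14 <= 27 <= 27, this is the LCA
LCA = 27


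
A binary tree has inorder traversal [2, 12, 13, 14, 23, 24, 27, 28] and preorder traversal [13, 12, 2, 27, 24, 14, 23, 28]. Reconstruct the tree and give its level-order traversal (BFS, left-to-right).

Inorder:  [2, 12, 13, 14, 23, 24, 27, 28]
Preorder: [13, 12, 2, 27, 24, 14, 23, 28]
Algorithm: preorder visits root first, so consume preorder in order;
for each root, split the current inorder slice at that value into
left-subtree inorder and right-subtree inorder, then recurse.
Recursive splits:
  root=13; inorder splits into left=[2, 12], right=[14, 23, 24, 27, 28]
  root=12; inorder splits into left=[2], right=[]
  root=2; inorder splits into left=[], right=[]
  root=27; inorder splits into left=[14, 23, 24], right=[28]
  root=24; inorder splits into left=[14, 23], right=[]
  root=14; inorder splits into left=[], right=[23]
  root=23; inorder splits into left=[], right=[]
  root=28; inorder splits into left=[], right=[]
Reconstructed level-order: [13, 12, 27, 2, 24, 28, 14, 23]


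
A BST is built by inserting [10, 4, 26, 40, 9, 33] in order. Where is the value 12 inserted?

Starting tree (level order): [10, 4, 26, None, 9, None, 40, None, None, 33]
Insertion path: 10 -> 26
Result: insert 12 as left child of 26
Final tree (level order): [10, 4, 26, None, 9, 12, 40, None, None, None, None, 33]


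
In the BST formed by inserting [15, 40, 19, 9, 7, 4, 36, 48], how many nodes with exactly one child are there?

Tree built from: [15, 40, 19, 9, 7, 4, 36, 48]
Tree (level-order array): [15, 9, 40, 7, None, 19, 48, 4, None, None, 36]
Rule: These are nodes with exactly 1 non-null child.
Per-node child counts:
  node 15: 2 child(ren)
  node 9: 1 child(ren)
  node 7: 1 child(ren)
  node 4: 0 child(ren)
  node 40: 2 child(ren)
  node 19: 1 child(ren)
  node 36: 0 child(ren)
  node 48: 0 child(ren)
Matching nodes: [9, 7, 19]
Count of nodes with exactly one child: 3


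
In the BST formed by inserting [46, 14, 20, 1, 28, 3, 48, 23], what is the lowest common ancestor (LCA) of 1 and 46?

Tree insertion order: [46, 14, 20, 1, 28, 3, 48, 23]
Tree (level-order array): [46, 14, 48, 1, 20, None, None, None, 3, None, 28, None, None, 23]
In a BST, the LCA of p=1, q=46 is the first node v on the
root-to-leaf path with p <= v <= q (go left if both < v, right if both > v).
Walk from root:
  at 46: 1 <= 46 <= 46, this is the LCA
LCA = 46


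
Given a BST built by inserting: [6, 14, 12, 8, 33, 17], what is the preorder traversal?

Tree insertion order: [6, 14, 12, 8, 33, 17]
Tree (level-order array): [6, None, 14, 12, 33, 8, None, 17]
Preorder traversal: [6, 14, 12, 8, 33, 17]


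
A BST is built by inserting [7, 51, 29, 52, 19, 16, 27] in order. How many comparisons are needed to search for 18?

Search path for 18: 7 -> 51 -> 29 -> 19 -> 16
Found: False
Comparisons: 5


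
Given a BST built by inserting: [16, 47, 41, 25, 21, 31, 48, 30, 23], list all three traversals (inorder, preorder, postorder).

Tree insertion order: [16, 47, 41, 25, 21, 31, 48, 30, 23]
Tree (level-order array): [16, None, 47, 41, 48, 25, None, None, None, 21, 31, None, 23, 30]
Inorder (L, root, R): [16, 21, 23, 25, 30, 31, 41, 47, 48]
Preorder (root, L, R): [16, 47, 41, 25, 21, 23, 31, 30, 48]
Postorder (L, R, root): [23, 21, 30, 31, 25, 41, 48, 47, 16]


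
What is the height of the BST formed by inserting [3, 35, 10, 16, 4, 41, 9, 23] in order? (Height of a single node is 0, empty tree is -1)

Insertion order: [3, 35, 10, 16, 4, 41, 9, 23]
Tree (level-order array): [3, None, 35, 10, 41, 4, 16, None, None, None, 9, None, 23]
Compute height bottom-up (empty subtree = -1):
  height(9) = 1 + max(-1, -1) = 0
  height(4) = 1 + max(-1, 0) = 1
  height(23) = 1 + max(-1, -1) = 0
  height(16) = 1 + max(-1, 0) = 1
  height(10) = 1 + max(1, 1) = 2
  height(41) = 1 + max(-1, -1) = 0
  height(35) = 1 + max(2, 0) = 3
  height(3) = 1 + max(-1, 3) = 4
Height = 4


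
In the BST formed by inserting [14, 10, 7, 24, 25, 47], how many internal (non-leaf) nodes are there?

Tree built from: [14, 10, 7, 24, 25, 47]
Tree (level-order array): [14, 10, 24, 7, None, None, 25, None, None, None, 47]
Rule: An internal node has at least one child.
Per-node child counts:
  node 14: 2 child(ren)
  node 10: 1 child(ren)
  node 7: 0 child(ren)
  node 24: 1 child(ren)
  node 25: 1 child(ren)
  node 47: 0 child(ren)
Matching nodes: [14, 10, 24, 25]
Count of internal (non-leaf) nodes: 4


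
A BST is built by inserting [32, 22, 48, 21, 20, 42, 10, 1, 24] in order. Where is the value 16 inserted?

Starting tree (level order): [32, 22, 48, 21, 24, 42, None, 20, None, None, None, None, None, 10, None, 1]
Insertion path: 32 -> 22 -> 21 -> 20 -> 10
Result: insert 16 as right child of 10
Final tree (level order): [32, 22, 48, 21, 24, 42, None, 20, None, None, None, None, None, 10, None, 1, 16]


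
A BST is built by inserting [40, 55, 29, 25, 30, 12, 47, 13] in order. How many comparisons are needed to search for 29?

Search path for 29: 40 -> 29
Found: True
Comparisons: 2


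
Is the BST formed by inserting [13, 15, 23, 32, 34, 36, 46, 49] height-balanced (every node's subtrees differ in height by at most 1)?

Tree (level-order array): [13, None, 15, None, 23, None, 32, None, 34, None, 36, None, 46, None, 49]
Definition: a tree is height-balanced if, at every node, |h(left) - h(right)| <= 1 (empty subtree has height -1).
Bottom-up per-node check:
  node 49: h_left=-1, h_right=-1, diff=0 [OK], height=0
  node 46: h_left=-1, h_right=0, diff=1 [OK], height=1
  node 36: h_left=-1, h_right=1, diff=2 [FAIL (|-1-1|=2 > 1)], height=2
  node 34: h_left=-1, h_right=2, diff=3 [FAIL (|-1-2|=3 > 1)], height=3
  node 32: h_left=-1, h_right=3, diff=4 [FAIL (|-1-3|=4 > 1)], height=4
  node 23: h_left=-1, h_right=4, diff=5 [FAIL (|-1-4|=5 > 1)], height=5
  node 15: h_left=-1, h_right=5, diff=6 [FAIL (|-1-5|=6 > 1)], height=6
  node 13: h_left=-1, h_right=6, diff=7 [FAIL (|-1-6|=7 > 1)], height=7
Node 36 violates the condition: |-1 - 1| = 2 > 1.
Result: Not balanced


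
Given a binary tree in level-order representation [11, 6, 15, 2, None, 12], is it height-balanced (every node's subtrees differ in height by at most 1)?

Tree (level-order array): [11, 6, 15, 2, None, 12]
Definition: a tree is height-balanced if, at every node, |h(left) - h(right)| <= 1 (empty subtree has height -1).
Bottom-up per-node check:
  node 2: h_left=-1, h_right=-1, diff=0 [OK], height=0
  node 6: h_left=0, h_right=-1, diff=1 [OK], height=1
  node 12: h_left=-1, h_right=-1, diff=0 [OK], height=0
  node 15: h_left=0, h_right=-1, diff=1 [OK], height=1
  node 11: h_left=1, h_right=1, diff=0 [OK], height=2
All nodes satisfy the balance condition.
Result: Balanced


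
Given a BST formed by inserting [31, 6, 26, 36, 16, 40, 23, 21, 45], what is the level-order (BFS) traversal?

Tree insertion order: [31, 6, 26, 36, 16, 40, 23, 21, 45]
Tree (level-order array): [31, 6, 36, None, 26, None, 40, 16, None, None, 45, None, 23, None, None, 21]
BFS from the root, enqueuing left then right child of each popped node:
  queue [31] -> pop 31, enqueue [6, 36], visited so far: [31]
  queue [6, 36] -> pop 6, enqueue [26], visited so far: [31, 6]
  queue [36, 26] -> pop 36, enqueue [40], visited so far: [31, 6, 36]
  queue [26, 40] -> pop 26, enqueue [16], visited so far: [31, 6, 36, 26]
  queue [40, 16] -> pop 40, enqueue [45], visited so far: [31, 6, 36, 26, 40]
  queue [16, 45] -> pop 16, enqueue [23], visited so far: [31, 6, 36, 26, 40, 16]
  queue [45, 23] -> pop 45, enqueue [none], visited so far: [31, 6, 36, 26, 40, 16, 45]
  queue [23] -> pop 23, enqueue [21], visited so far: [31, 6, 36, 26, 40, 16, 45, 23]
  queue [21] -> pop 21, enqueue [none], visited so far: [31, 6, 36, 26, 40, 16, 45, 23, 21]
Result: [31, 6, 36, 26, 40, 16, 45, 23, 21]


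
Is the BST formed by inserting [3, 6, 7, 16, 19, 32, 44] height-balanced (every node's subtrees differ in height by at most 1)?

Tree (level-order array): [3, None, 6, None, 7, None, 16, None, 19, None, 32, None, 44]
Definition: a tree is height-balanced if, at every node, |h(left) - h(right)| <= 1 (empty subtree has height -1).
Bottom-up per-node check:
  node 44: h_left=-1, h_right=-1, diff=0 [OK], height=0
  node 32: h_left=-1, h_right=0, diff=1 [OK], height=1
  node 19: h_left=-1, h_right=1, diff=2 [FAIL (|-1-1|=2 > 1)], height=2
  node 16: h_left=-1, h_right=2, diff=3 [FAIL (|-1-2|=3 > 1)], height=3
  node 7: h_left=-1, h_right=3, diff=4 [FAIL (|-1-3|=4 > 1)], height=4
  node 6: h_left=-1, h_right=4, diff=5 [FAIL (|-1-4|=5 > 1)], height=5
  node 3: h_left=-1, h_right=5, diff=6 [FAIL (|-1-5|=6 > 1)], height=6
Node 19 violates the condition: |-1 - 1| = 2 > 1.
Result: Not balanced


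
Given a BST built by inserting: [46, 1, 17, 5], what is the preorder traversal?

Tree insertion order: [46, 1, 17, 5]
Tree (level-order array): [46, 1, None, None, 17, 5]
Preorder traversal: [46, 1, 17, 5]


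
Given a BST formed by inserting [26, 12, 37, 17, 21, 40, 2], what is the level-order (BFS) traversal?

Tree insertion order: [26, 12, 37, 17, 21, 40, 2]
Tree (level-order array): [26, 12, 37, 2, 17, None, 40, None, None, None, 21]
BFS from the root, enqueuing left then right child of each popped node:
  queue [26] -> pop 26, enqueue [12, 37], visited so far: [26]
  queue [12, 37] -> pop 12, enqueue [2, 17], visited so far: [26, 12]
  queue [37, 2, 17] -> pop 37, enqueue [40], visited so far: [26, 12, 37]
  queue [2, 17, 40] -> pop 2, enqueue [none], visited so far: [26, 12, 37, 2]
  queue [17, 40] -> pop 17, enqueue [21], visited so far: [26, 12, 37, 2, 17]
  queue [40, 21] -> pop 40, enqueue [none], visited so far: [26, 12, 37, 2, 17, 40]
  queue [21] -> pop 21, enqueue [none], visited so far: [26, 12, 37, 2, 17, 40, 21]
Result: [26, 12, 37, 2, 17, 40, 21]


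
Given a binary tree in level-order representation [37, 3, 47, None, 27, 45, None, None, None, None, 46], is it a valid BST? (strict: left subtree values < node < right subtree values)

Level-order array: [37, 3, 47, None, 27, 45, None, None, None, None, 46]
Validate using subtree bounds (lo, hi): at each node, require lo < value < hi,
then recurse left with hi=value and right with lo=value.
Preorder trace (stopping at first violation):
  at node 37 with bounds (-inf, +inf): OK
  at node 3 with bounds (-inf, 37): OK
  at node 27 with bounds (3, 37): OK
  at node 47 with bounds (37, +inf): OK
  at node 45 with bounds (37, 47): OK
  at node 46 with bounds (45, 47): OK
No violation found at any node.
Result: Valid BST


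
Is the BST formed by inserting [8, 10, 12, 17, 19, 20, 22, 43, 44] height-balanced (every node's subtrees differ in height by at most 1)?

Tree (level-order array): [8, None, 10, None, 12, None, 17, None, 19, None, 20, None, 22, None, 43, None, 44]
Definition: a tree is height-balanced if, at every node, |h(left) - h(right)| <= 1 (empty subtree has height -1).
Bottom-up per-node check:
  node 44: h_left=-1, h_right=-1, diff=0 [OK], height=0
  node 43: h_left=-1, h_right=0, diff=1 [OK], height=1
  node 22: h_left=-1, h_right=1, diff=2 [FAIL (|-1-1|=2 > 1)], height=2
  node 20: h_left=-1, h_right=2, diff=3 [FAIL (|-1-2|=3 > 1)], height=3
  node 19: h_left=-1, h_right=3, diff=4 [FAIL (|-1-3|=4 > 1)], height=4
  node 17: h_left=-1, h_right=4, diff=5 [FAIL (|-1-4|=5 > 1)], height=5
  node 12: h_left=-1, h_right=5, diff=6 [FAIL (|-1-5|=6 > 1)], height=6
  node 10: h_left=-1, h_right=6, diff=7 [FAIL (|-1-6|=7 > 1)], height=7
  node 8: h_left=-1, h_right=7, diff=8 [FAIL (|-1-7|=8 > 1)], height=8
Node 22 violates the condition: |-1 - 1| = 2 > 1.
Result: Not balanced


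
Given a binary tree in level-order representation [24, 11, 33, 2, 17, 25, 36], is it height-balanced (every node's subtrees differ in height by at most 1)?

Tree (level-order array): [24, 11, 33, 2, 17, 25, 36]
Definition: a tree is height-balanced if, at every node, |h(left) - h(right)| <= 1 (empty subtree has height -1).
Bottom-up per-node check:
  node 2: h_left=-1, h_right=-1, diff=0 [OK], height=0
  node 17: h_left=-1, h_right=-1, diff=0 [OK], height=0
  node 11: h_left=0, h_right=0, diff=0 [OK], height=1
  node 25: h_left=-1, h_right=-1, diff=0 [OK], height=0
  node 36: h_left=-1, h_right=-1, diff=0 [OK], height=0
  node 33: h_left=0, h_right=0, diff=0 [OK], height=1
  node 24: h_left=1, h_right=1, diff=0 [OK], height=2
All nodes satisfy the balance condition.
Result: Balanced


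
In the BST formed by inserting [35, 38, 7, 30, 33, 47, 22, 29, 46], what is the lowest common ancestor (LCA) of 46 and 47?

Tree insertion order: [35, 38, 7, 30, 33, 47, 22, 29, 46]
Tree (level-order array): [35, 7, 38, None, 30, None, 47, 22, 33, 46, None, None, 29]
In a BST, the LCA of p=46, q=47 is the first node v on the
root-to-leaf path with p <= v <= q (go left if both < v, right if both > v).
Walk from root:
  at 35: both 46 and 47 > 35, go right
  at 38: both 46 and 47 > 38, go right
  at 47: 46 <= 47 <= 47, this is the LCA
LCA = 47


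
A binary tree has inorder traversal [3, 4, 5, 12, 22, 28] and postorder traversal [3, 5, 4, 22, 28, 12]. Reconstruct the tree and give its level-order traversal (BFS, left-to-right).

Inorder:   [3, 4, 5, 12, 22, 28]
Postorder: [3, 5, 4, 22, 28, 12]
Algorithm: postorder visits root last, so walk postorder right-to-left;
each value is the root of the current inorder slice — split it at that
value, recurse on the right subtree first, then the left.
Recursive splits:
  root=12; inorder splits into left=[3, 4, 5], right=[22, 28]
  root=28; inorder splits into left=[22], right=[]
  root=22; inorder splits into left=[], right=[]
  root=4; inorder splits into left=[3], right=[5]
  root=5; inorder splits into left=[], right=[]
  root=3; inorder splits into left=[], right=[]
Reconstructed level-order: [12, 4, 28, 3, 5, 22]


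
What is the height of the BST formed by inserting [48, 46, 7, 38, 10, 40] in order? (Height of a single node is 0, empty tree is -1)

Insertion order: [48, 46, 7, 38, 10, 40]
Tree (level-order array): [48, 46, None, 7, None, None, 38, 10, 40]
Compute height bottom-up (empty subtree = -1):
  height(10) = 1 + max(-1, -1) = 0
  height(40) = 1 + max(-1, -1) = 0
  height(38) = 1 + max(0, 0) = 1
  height(7) = 1 + max(-1, 1) = 2
  height(46) = 1 + max(2, -1) = 3
  height(48) = 1 + max(3, -1) = 4
Height = 4


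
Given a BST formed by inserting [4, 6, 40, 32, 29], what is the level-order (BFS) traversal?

Tree insertion order: [4, 6, 40, 32, 29]
Tree (level-order array): [4, None, 6, None, 40, 32, None, 29]
BFS from the root, enqueuing left then right child of each popped node:
  queue [4] -> pop 4, enqueue [6], visited so far: [4]
  queue [6] -> pop 6, enqueue [40], visited so far: [4, 6]
  queue [40] -> pop 40, enqueue [32], visited so far: [4, 6, 40]
  queue [32] -> pop 32, enqueue [29], visited so far: [4, 6, 40, 32]
  queue [29] -> pop 29, enqueue [none], visited so far: [4, 6, 40, 32, 29]
Result: [4, 6, 40, 32, 29]


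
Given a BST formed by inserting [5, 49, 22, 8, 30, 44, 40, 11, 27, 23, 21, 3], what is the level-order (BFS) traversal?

Tree insertion order: [5, 49, 22, 8, 30, 44, 40, 11, 27, 23, 21, 3]
Tree (level-order array): [5, 3, 49, None, None, 22, None, 8, 30, None, 11, 27, 44, None, 21, 23, None, 40]
BFS from the root, enqueuing left then right child of each popped node:
  queue [5] -> pop 5, enqueue [3, 49], visited so far: [5]
  queue [3, 49] -> pop 3, enqueue [none], visited so far: [5, 3]
  queue [49] -> pop 49, enqueue [22], visited so far: [5, 3, 49]
  queue [22] -> pop 22, enqueue [8, 30], visited so far: [5, 3, 49, 22]
  queue [8, 30] -> pop 8, enqueue [11], visited so far: [5, 3, 49, 22, 8]
  queue [30, 11] -> pop 30, enqueue [27, 44], visited so far: [5, 3, 49, 22, 8, 30]
  queue [11, 27, 44] -> pop 11, enqueue [21], visited so far: [5, 3, 49, 22, 8, 30, 11]
  queue [27, 44, 21] -> pop 27, enqueue [23], visited so far: [5, 3, 49, 22, 8, 30, 11, 27]
  queue [44, 21, 23] -> pop 44, enqueue [40], visited so far: [5, 3, 49, 22, 8, 30, 11, 27, 44]
  queue [21, 23, 40] -> pop 21, enqueue [none], visited so far: [5, 3, 49, 22, 8, 30, 11, 27, 44, 21]
  queue [23, 40] -> pop 23, enqueue [none], visited so far: [5, 3, 49, 22, 8, 30, 11, 27, 44, 21, 23]
  queue [40] -> pop 40, enqueue [none], visited so far: [5, 3, 49, 22, 8, 30, 11, 27, 44, 21, 23, 40]
Result: [5, 3, 49, 22, 8, 30, 11, 27, 44, 21, 23, 40]


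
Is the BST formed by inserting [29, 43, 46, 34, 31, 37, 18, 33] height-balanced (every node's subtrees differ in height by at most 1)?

Tree (level-order array): [29, 18, 43, None, None, 34, 46, 31, 37, None, None, None, 33]
Definition: a tree is height-balanced if, at every node, |h(left) - h(right)| <= 1 (empty subtree has height -1).
Bottom-up per-node check:
  node 18: h_left=-1, h_right=-1, diff=0 [OK], height=0
  node 33: h_left=-1, h_right=-1, diff=0 [OK], height=0
  node 31: h_left=-1, h_right=0, diff=1 [OK], height=1
  node 37: h_left=-1, h_right=-1, diff=0 [OK], height=0
  node 34: h_left=1, h_right=0, diff=1 [OK], height=2
  node 46: h_left=-1, h_right=-1, diff=0 [OK], height=0
  node 43: h_left=2, h_right=0, diff=2 [FAIL (|2-0|=2 > 1)], height=3
  node 29: h_left=0, h_right=3, diff=3 [FAIL (|0-3|=3 > 1)], height=4
Node 43 violates the condition: |2 - 0| = 2 > 1.
Result: Not balanced


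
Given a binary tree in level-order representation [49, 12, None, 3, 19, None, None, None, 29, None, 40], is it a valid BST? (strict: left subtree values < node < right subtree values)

Level-order array: [49, 12, None, 3, 19, None, None, None, 29, None, 40]
Validate using subtree bounds (lo, hi): at each node, require lo < value < hi,
then recurse left with hi=value and right with lo=value.
Preorder trace (stopping at first violation):
  at node 49 with bounds (-inf, +inf): OK
  at node 12 with bounds (-inf, 49): OK
  at node 3 with bounds (-inf, 12): OK
  at node 19 with bounds (12, 49): OK
  at node 29 with bounds (19, 49): OK
  at node 40 with bounds (29, 49): OK
No violation found at any node.
Result: Valid BST


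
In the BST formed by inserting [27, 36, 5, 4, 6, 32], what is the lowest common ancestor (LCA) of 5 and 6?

Tree insertion order: [27, 36, 5, 4, 6, 32]
Tree (level-order array): [27, 5, 36, 4, 6, 32]
In a BST, the LCA of p=5, q=6 is the first node v on the
root-to-leaf path with p <= v <= q (go left if both < v, right if both > v).
Walk from root:
  at 27: both 5 and 6 < 27, go left
  at 5: 5 <= 5 <= 6, this is the LCA
LCA = 5


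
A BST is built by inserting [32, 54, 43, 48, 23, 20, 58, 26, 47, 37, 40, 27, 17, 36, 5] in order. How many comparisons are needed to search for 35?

Search path for 35: 32 -> 54 -> 43 -> 37 -> 36
Found: False
Comparisons: 5


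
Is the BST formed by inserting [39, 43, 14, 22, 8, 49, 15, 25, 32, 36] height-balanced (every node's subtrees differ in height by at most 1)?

Tree (level-order array): [39, 14, 43, 8, 22, None, 49, None, None, 15, 25, None, None, None, None, None, 32, None, 36]
Definition: a tree is height-balanced if, at every node, |h(left) - h(right)| <= 1 (empty subtree has height -1).
Bottom-up per-node check:
  node 8: h_left=-1, h_right=-1, diff=0 [OK], height=0
  node 15: h_left=-1, h_right=-1, diff=0 [OK], height=0
  node 36: h_left=-1, h_right=-1, diff=0 [OK], height=0
  node 32: h_left=-1, h_right=0, diff=1 [OK], height=1
  node 25: h_left=-1, h_right=1, diff=2 [FAIL (|-1-1|=2 > 1)], height=2
  node 22: h_left=0, h_right=2, diff=2 [FAIL (|0-2|=2 > 1)], height=3
  node 14: h_left=0, h_right=3, diff=3 [FAIL (|0-3|=3 > 1)], height=4
  node 49: h_left=-1, h_right=-1, diff=0 [OK], height=0
  node 43: h_left=-1, h_right=0, diff=1 [OK], height=1
  node 39: h_left=4, h_right=1, diff=3 [FAIL (|4-1|=3 > 1)], height=5
Node 25 violates the condition: |-1 - 1| = 2 > 1.
Result: Not balanced


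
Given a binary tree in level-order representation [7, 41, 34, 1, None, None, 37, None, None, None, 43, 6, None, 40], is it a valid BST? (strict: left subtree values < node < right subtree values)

Level-order array: [7, 41, 34, 1, None, None, 37, None, None, None, 43, 6, None, 40]
Validate using subtree bounds (lo, hi): at each node, require lo < value < hi,
then recurse left with hi=value and right with lo=value.
Preorder trace (stopping at first violation):
  at node 7 with bounds (-inf, +inf): OK
  at node 41 with bounds (-inf, 7): VIOLATION
Node 41 violates its bound: not (-inf < 41 < 7).
Result: Not a valid BST


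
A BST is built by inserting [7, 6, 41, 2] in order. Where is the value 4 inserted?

Starting tree (level order): [7, 6, 41, 2]
Insertion path: 7 -> 6 -> 2
Result: insert 4 as right child of 2
Final tree (level order): [7, 6, 41, 2, None, None, None, None, 4]


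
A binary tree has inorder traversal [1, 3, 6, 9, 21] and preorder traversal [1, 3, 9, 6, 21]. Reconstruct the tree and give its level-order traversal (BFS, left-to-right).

Inorder:  [1, 3, 6, 9, 21]
Preorder: [1, 3, 9, 6, 21]
Algorithm: preorder visits root first, so consume preorder in order;
for each root, split the current inorder slice at that value into
left-subtree inorder and right-subtree inorder, then recurse.
Recursive splits:
  root=1; inorder splits into left=[], right=[3, 6, 9, 21]
  root=3; inorder splits into left=[], right=[6, 9, 21]
  root=9; inorder splits into left=[6], right=[21]
  root=6; inorder splits into left=[], right=[]
  root=21; inorder splits into left=[], right=[]
Reconstructed level-order: [1, 3, 9, 6, 21]


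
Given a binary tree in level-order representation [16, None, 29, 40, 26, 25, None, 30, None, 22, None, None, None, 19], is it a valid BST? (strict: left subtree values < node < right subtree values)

Level-order array: [16, None, 29, 40, 26, 25, None, 30, None, 22, None, None, None, 19]
Validate using subtree bounds (lo, hi): at each node, require lo < value < hi,
then recurse left with hi=value and right with lo=value.
Preorder trace (stopping at first violation):
  at node 16 with bounds (-inf, +inf): OK
  at node 29 with bounds (16, +inf): OK
  at node 40 with bounds (16, 29): VIOLATION
Node 40 violates its bound: not (16 < 40 < 29).
Result: Not a valid BST


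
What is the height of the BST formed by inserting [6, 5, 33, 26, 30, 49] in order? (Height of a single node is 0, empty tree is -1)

Insertion order: [6, 5, 33, 26, 30, 49]
Tree (level-order array): [6, 5, 33, None, None, 26, 49, None, 30]
Compute height bottom-up (empty subtree = -1):
  height(5) = 1 + max(-1, -1) = 0
  height(30) = 1 + max(-1, -1) = 0
  height(26) = 1 + max(-1, 0) = 1
  height(49) = 1 + max(-1, -1) = 0
  height(33) = 1 + max(1, 0) = 2
  height(6) = 1 + max(0, 2) = 3
Height = 3


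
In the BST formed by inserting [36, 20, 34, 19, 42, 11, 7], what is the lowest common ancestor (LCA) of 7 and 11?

Tree insertion order: [36, 20, 34, 19, 42, 11, 7]
Tree (level-order array): [36, 20, 42, 19, 34, None, None, 11, None, None, None, 7]
In a BST, the LCA of p=7, q=11 is the first node v on the
root-to-leaf path with p <= v <= q (go left if both < v, right if both > v).
Walk from root:
  at 36: both 7 and 11 < 36, go left
  at 20: both 7 and 11 < 20, go left
  at 19: both 7 and 11 < 19, go left
  at 11: 7 <= 11 <= 11, this is the LCA
LCA = 11


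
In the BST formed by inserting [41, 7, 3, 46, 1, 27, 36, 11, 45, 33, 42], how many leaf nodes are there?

Tree built from: [41, 7, 3, 46, 1, 27, 36, 11, 45, 33, 42]
Tree (level-order array): [41, 7, 46, 3, 27, 45, None, 1, None, 11, 36, 42, None, None, None, None, None, 33]
Rule: A leaf has 0 children.
Per-node child counts:
  node 41: 2 child(ren)
  node 7: 2 child(ren)
  node 3: 1 child(ren)
  node 1: 0 child(ren)
  node 27: 2 child(ren)
  node 11: 0 child(ren)
  node 36: 1 child(ren)
  node 33: 0 child(ren)
  node 46: 1 child(ren)
  node 45: 1 child(ren)
  node 42: 0 child(ren)
Matching nodes: [1, 11, 33, 42]
Count of leaf nodes: 4


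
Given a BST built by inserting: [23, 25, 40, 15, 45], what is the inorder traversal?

Tree insertion order: [23, 25, 40, 15, 45]
Tree (level-order array): [23, 15, 25, None, None, None, 40, None, 45]
Inorder traversal: [15, 23, 25, 40, 45]


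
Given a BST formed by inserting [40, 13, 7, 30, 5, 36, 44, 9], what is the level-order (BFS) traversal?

Tree insertion order: [40, 13, 7, 30, 5, 36, 44, 9]
Tree (level-order array): [40, 13, 44, 7, 30, None, None, 5, 9, None, 36]
BFS from the root, enqueuing left then right child of each popped node:
  queue [40] -> pop 40, enqueue [13, 44], visited so far: [40]
  queue [13, 44] -> pop 13, enqueue [7, 30], visited so far: [40, 13]
  queue [44, 7, 30] -> pop 44, enqueue [none], visited so far: [40, 13, 44]
  queue [7, 30] -> pop 7, enqueue [5, 9], visited so far: [40, 13, 44, 7]
  queue [30, 5, 9] -> pop 30, enqueue [36], visited so far: [40, 13, 44, 7, 30]
  queue [5, 9, 36] -> pop 5, enqueue [none], visited so far: [40, 13, 44, 7, 30, 5]
  queue [9, 36] -> pop 9, enqueue [none], visited so far: [40, 13, 44, 7, 30, 5, 9]
  queue [36] -> pop 36, enqueue [none], visited so far: [40, 13, 44, 7, 30, 5, 9, 36]
Result: [40, 13, 44, 7, 30, 5, 9, 36]


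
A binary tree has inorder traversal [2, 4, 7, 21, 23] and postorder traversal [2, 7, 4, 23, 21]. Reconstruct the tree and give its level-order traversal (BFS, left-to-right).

Inorder:   [2, 4, 7, 21, 23]
Postorder: [2, 7, 4, 23, 21]
Algorithm: postorder visits root last, so walk postorder right-to-left;
each value is the root of the current inorder slice — split it at that
value, recurse on the right subtree first, then the left.
Recursive splits:
  root=21; inorder splits into left=[2, 4, 7], right=[23]
  root=23; inorder splits into left=[], right=[]
  root=4; inorder splits into left=[2], right=[7]
  root=7; inorder splits into left=[], right=[]
  root=2; inorder splits into left=[], right=[]
Reconstructed level-order: [21, 4, 23, 2, 7]


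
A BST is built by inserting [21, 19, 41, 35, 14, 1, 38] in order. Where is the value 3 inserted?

Starting tree (level order): [21, 19, 41, 14, None, 35, None, 1, None, None, 38]
Insertion path: 21 -> 19 -> 14 -> 1
Result: insert 3 as right child of 1
Final tree (level order): [21, 19, 41, 14, None, 35, None, 1, None, None, 38, None, 3]


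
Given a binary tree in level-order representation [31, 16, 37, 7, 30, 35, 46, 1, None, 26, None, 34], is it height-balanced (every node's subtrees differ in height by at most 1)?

Tree (level-order array): [31, 16, 37, 7, 30, 35, 46, 1, None, 26, None, 34]
Definition: a tree is height-balanced if, at every node, |h(left) - h(right)| <= 1 (empty subtree has height -1).
Bottom-up per-node check:
  node 1: h_left=-1, h_right=-1, diff=0 [OK], height=0
  node 7: h_left=0, h_right=-1, diff=1 [OK], height=1
  node 26: h_left=-1, h_right=-1, diff=0 [OK], height=0
  node 30: h_left=0, h_right=-1, diff=1 [OK], height=1
  node 16: h_left=1, h_right=1, diff=0 [OK], height=2
  node 34: h_left=-1, h_right=-1, diff=0 [OK], height=0
  node 35: h_left=0, h_right=-1, diff=1 [OK], height=1
  node 46: h_left=-1, h_right=-1, diff=0 [OK], height=0
  node 37: h_left=1, h_right=0, diff=1 [OK], height=2
  node 31: h_left=2, h_right=2, diff=0 [OK], height=3
All nodes satisfy the balance condition.
Result: Balanced


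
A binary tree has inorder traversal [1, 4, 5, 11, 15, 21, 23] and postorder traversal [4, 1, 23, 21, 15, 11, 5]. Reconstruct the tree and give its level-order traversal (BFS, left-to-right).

Inorder:   [1, 4, 5, 11, 15, 21, 23]
Postorder: [4, 1, 23, 21, 15, 11, 5]
Algorithm: postorder visits root last, so walk postorder right-to-left;
each value is the root of the current inorder slice — split it at that
value, recurse on the right subtree first, then the left.
Recursive splits:
  root=5; inorder splits into left=[1, 4], right=[11, 15, 21, 23]
  root=11; inorder splits into left=[], right=[15, 21, 23]
  root=15; inorder splits into left=[], right=[21, 23]
  root=21; inorder splits into left=[], right=[23]
  root=23; inorder splits into left=[], right=[]
  root=1; inorder splits into left=[], right=[4]
  root=4; inorder splits into left=[], right=[]
Reconstructed level-order: [5, 1, 11, 4, 15, 21, 23]


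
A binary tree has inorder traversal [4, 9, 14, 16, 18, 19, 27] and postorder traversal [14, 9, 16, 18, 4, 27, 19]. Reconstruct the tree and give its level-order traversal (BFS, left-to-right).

Inorder:   [4, 9, 14, 16, 18, 19, 27]
Postorder: [14, 9, 16, 18, 4, 27, 19]
Algorithm: postorder visits root last, so walk postorder right-to-left;
each value is the root of the current inorder slice — split it at that
value, recurse on the right subtree first, then the left.
Recursive splits:
  root=19; inorder splits into left=[4, 9, 14, 16, 18], right=[27]
  root=27; inorder splits into left=[], right=[]
  root=4; inorder splits into left=[], right=[9, 14, 16, 18]
  root=18; inorder splits into left=[9, 14, 16], right=[]
  root=16; inorder splits into left=[9, 14], right=[]
  root=9; inorder splits into left=[], right=[14]
  root=14; inorder splits into left=[], right=[]
Reconstructed level-order: [19, 4, 27, 18, 16, 9, 14]


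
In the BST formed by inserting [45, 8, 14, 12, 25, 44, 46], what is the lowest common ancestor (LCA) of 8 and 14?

Tree insertion order: [45, 8, 14, 12, 25, 44, 46]
Tree (level-order array): [45, 8, 46, None, 14, None, None, 12, 25, None, None, None, 44]
In a BST, the LCA of p=8, q=14 is the first node v on the
root-to-leaf path with p <= v <= q (go left if both < v, right if both > v).
Walk from root:
  at 45: both 8 and 14 < 45, go left
  at 8: 8 <= 8 <= 14, this is the LCA
LCA = 8


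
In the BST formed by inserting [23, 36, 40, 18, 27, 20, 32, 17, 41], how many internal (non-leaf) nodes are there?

Tree built from: [23, 36, 40, 18, 27, 20, 32, 17, 41]
Tree (level-order array): [23, 18, 36, 17, 20, 27, 40, None, None, None, None, None, 32, None, 41]
Rule: An internal node has at least one child.
Per-node child counts:
  node 23: 2 child(ren)
  node 18: 2 child(ren)
  node 17: 0 child(ren)
  node 20: 0 child(ren)
  node 36: 2 child(ren)
  node 27: 1 child(ren)
  node 32: 0 child(ren)
  node 40: 1 child(ren)
  node 41: 0 child(ren)
Matching nodes: [23, 18, 36, 27, 40]
Count of internal (non-leaf) nodes: 5


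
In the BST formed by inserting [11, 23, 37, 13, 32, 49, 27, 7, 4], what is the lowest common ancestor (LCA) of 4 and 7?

Tree insertion order: [11, 23, 37, 13, 32, 49, 27, 7, 4]
Tree (level-order array): [11, 7, 23, 4, None, 13, 37, None, None, None, None, 32, 49, 27]
In a BST, the LCA of p=4, q=7 is the first node v on the
root-to-leaf path with p <= v <= q (go left if both < v, right if both > v).
Walk from root:
  at 11: both 4 and 7 < 11, go left
  at 7: 4 <= 7 <= 7, this is the LCA
LCA = 7


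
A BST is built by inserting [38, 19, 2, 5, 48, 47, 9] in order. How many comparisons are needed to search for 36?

Search path for 36: 38 -> 19
Found: False
Comparisons: 2


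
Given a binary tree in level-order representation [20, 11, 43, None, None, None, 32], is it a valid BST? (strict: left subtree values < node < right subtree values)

Level-order array: [20, 11, 43, None, None, None, 32]
Validate using subtree bounds (lo, hi): at each node, require lo < value < hi,
then recurse left with hi=value and right with lo=value.
Preorder trace (stopping at first violation):
  at node 20 with bounds (-inf, +inf): OK
  at node 11 with bounds (-inf, 20): OK
  at node 43 with bounds (20, +inf): OK
  at node 32 with bounds (43, +inf): VIOLATION
Node 32 violates its bound: not (43 < 32 < +inf).
Result: Not a valid BST


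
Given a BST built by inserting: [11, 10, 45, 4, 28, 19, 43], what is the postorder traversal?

Tree insertion order: [11, 10, 45, 4, 28, 19, 43]
Tree (level-order array): [11, 10, 45, 4, None, 28, None, None, None, 19, 43]
Postorder traversal: [4, 10, 19, 43, 28, 45, 11]


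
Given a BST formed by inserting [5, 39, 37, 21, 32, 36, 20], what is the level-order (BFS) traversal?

Tree insertion order: [5, 39, 37, 21, 32, 36, 20]
Tree (level-order array): [5, None, 39, 37, None, 21, None, 20, 32, None, None, None, 36]
BFS from the root, enqueuing left then right child of each popped node:
  queue [5] -> pop 5, enqueue [39], visited so far: [5]
  queue [39] -> pop 39, enqueue [37], visited so far: [5, 39]
  queue [37] -> pop 37, enqueue [21], visited so far: [5, 39, 37]
  queue [21] -> pop 21, enqueue [20, 32], visited so far: [5, 39, 37, 21]
  queue [20, 32] -> pop 20, enqueue [none], visited so far: [5, 39, 37, 21, 20]
  queue [32] -> pop 32, enqueue [36], visited so far: [5, 39, 37, 21, 20, 32]
  queue [36] -> pop 36, enqueue [none], visited so far: [5, 39, 37, 21, 20, 32, 36]
Result: [5, 39, 37, 21, 20, 32, 36]


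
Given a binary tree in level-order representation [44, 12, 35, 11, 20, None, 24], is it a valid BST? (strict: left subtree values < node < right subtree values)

Level-order array: [44, 12, 35, 11, 20, None, 24]
Validate using subtree bounds (lo, hi): at each node, require lo < value < hi,
then recurse left with hi=value and right with lo=value.
Preorder trace (stopping at first violation):
  at node 44 with bounds (-inf, +inf): OK
  at node 12 with bounds (-inf, 44): OK
  at node 11 with bounds (-inf, 12): OK
  at node 20 with bounds (12, 44): OK
  at node 35 with bounds (44, +inf): VIOLATION
Node 35 violates its bound: not (44 < 35 < +inf).
Result: Not a valid BST


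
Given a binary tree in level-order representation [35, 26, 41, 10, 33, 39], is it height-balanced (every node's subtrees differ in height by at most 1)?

Tree (level-order array): [35, 26, 41, 10, 33, 39]
Definition: a tree is height-balanced if, at every node, |h(left) - h(right)| <= 1 (empty subtree has height -1).
Bottom-up per-node check:
  node 10: h_left=-1, h_right=-1, diff=0 [OK], height=0
  node 33: h_left=-1, h_right=-1, diff=0 [OK], height=0
  node 26: h_left=0, h_right=0, diff=0 [OK], height=1
  node 39: h_left=-1, h_right=-1, diff=0 [OK], height=0
  node 41: h_left=0, h_right=-1, diff=1 [OK], height=1
  node 35: h_left=1, h_right=1, diff=0 [OK], height=2
All nodes satisfy the balance condition.
Result: Balanced
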